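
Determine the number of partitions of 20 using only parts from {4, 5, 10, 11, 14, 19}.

5

They are:
11, 5, 4
10, 10
10, 5, 5
5, 5, 5, 5
4, 4, 4, 4, 4
Counting gives 5.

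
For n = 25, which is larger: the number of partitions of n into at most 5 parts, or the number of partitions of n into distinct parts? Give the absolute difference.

Partitions of 25 into at most 5 parts: 377.
Partitions of 25 into distinct parts: 142.
|377 − 142| = 235.

235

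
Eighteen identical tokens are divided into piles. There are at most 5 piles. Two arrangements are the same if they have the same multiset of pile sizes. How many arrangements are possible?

Counting exhaustively, 141 partitions satisfy the conditions.

141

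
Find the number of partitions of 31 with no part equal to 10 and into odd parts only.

There are 340 such partitions.

340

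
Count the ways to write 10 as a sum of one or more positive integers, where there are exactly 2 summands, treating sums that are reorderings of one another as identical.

5

The partitions of 10 that satisfy the conditions:
9+1
8+2
7+3
6+4
5+5
That's 5 in total.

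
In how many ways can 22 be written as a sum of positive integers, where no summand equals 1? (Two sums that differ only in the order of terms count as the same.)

210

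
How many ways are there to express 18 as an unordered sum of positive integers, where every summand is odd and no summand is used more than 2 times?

14

Enumerating:
1+17
3+15
5+13
1+1+3+13
7+11
1+1+5+11
1+3+3+11
9+9
1+1+7+9
1+3+5+9
1+3+7+7
1+5+5+7
3+3+5+7
1+1+3+3+5+5
Counting gives 14.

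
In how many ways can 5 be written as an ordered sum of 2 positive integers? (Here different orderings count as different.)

By stars and bars with positive parts, the count is C(4,1) = 4.

4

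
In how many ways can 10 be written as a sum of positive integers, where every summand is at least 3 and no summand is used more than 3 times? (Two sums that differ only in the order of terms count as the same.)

5

They are:
10
7, 3
6, 4
5, 5
4, 3, 3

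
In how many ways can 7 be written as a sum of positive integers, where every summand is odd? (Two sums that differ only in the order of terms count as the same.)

Listing the qualifying partitions of 7:
7
5 + 1 + 1
3 + 3 + 1
3 + 1 + 1 + 1 + 1
1 + 1 + 1 + 1 + 1 + 1 + 1

5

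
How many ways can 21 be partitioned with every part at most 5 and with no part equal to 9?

221

Enumerating by decreasing first part gives 221 partitions in all.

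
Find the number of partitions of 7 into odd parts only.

5

They are:
7
5, 1, 1
3, 3, 1
3, 1, 1, 1, 1
1, 1, 1, 1, 1, 1, 1
That's 5 in total.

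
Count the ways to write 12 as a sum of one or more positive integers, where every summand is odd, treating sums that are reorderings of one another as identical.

15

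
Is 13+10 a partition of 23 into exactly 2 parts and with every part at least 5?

Yes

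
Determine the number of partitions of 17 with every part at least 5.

7

The partitions of 17 that satisfy the conditions:
17
5, 12
6, 11
7, 10
8, 9
5, 5, 7
5, 6, 6
That's 7 in total.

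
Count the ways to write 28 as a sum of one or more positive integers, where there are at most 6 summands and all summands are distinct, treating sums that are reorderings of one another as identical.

221

Direct enumeration gives 221 partitions.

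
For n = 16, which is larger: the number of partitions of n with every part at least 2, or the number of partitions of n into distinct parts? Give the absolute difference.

Partitions of 16 with every part at least 2: 55.
Partitions of 16 into distinct parts: 32.
|55 − 32| = 23.

23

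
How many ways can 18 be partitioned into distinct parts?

A partial list (first 12 by largest part):
18
1 + 17
2 + 16
3 + 15
1 + 2 + 15
4 + 14
1 + 3 + 14
5 + 13
1 + 4 + 13
2 + 3 + 13
6 + 12
1 + 5 + 12
…and 34 more, for 46 total.

46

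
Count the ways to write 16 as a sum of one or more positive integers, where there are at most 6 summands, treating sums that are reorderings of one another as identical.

There are 136 such partitions.

136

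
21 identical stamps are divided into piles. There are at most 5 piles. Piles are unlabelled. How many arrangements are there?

221

Direct enumeration gives 221 partitions.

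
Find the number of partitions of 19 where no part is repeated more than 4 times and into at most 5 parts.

164

Direct enumeration gives 164 partitions.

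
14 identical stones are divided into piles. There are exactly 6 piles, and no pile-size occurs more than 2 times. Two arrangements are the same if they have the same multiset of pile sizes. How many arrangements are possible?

3

The partitions of 14 that satisfy the conditions:
5,3,2,2,1,1
4,4,2,2,1,1
4,3,3,2,1,1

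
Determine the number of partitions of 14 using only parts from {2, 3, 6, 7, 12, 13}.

9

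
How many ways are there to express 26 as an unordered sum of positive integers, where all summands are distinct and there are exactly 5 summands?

There are too many to list fully; the first 12 (by largest part) are:
16 + 4 + 3 + 2 + 1
15 + 5 + 3 + 2 + 1
14 + 6 + 3 + 2 + 1
14 + 5 + 4 + 2 + 1
13 + 7 + 3 + 2 + 1
13 + 6 + 4 + 2 + 1
13 + 5 + 4 + 3 + 1
12 + 8 + 3 + 2 + 1
12 + 7 + 4 + 2 + 1
12 + 6 + 5 + 2 + 1
12 + 6 + 4 + 3 + 1
12 + 5 + 4 + 3 + 2
…and 25 more, for 37 total.

37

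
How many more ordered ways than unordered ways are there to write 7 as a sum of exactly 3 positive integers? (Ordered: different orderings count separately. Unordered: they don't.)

Ordered (compositions into 3 parts): C(6,2) = 15.
Partitions of 7 into exactly 3 parts: 4.
Difference: 15 − 4 = 11.

11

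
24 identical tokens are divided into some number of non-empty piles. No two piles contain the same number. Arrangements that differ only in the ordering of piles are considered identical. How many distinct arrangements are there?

Counting exhaustively, 122 partitions satisfy the conditions.

122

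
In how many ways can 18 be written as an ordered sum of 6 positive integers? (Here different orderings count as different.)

A composition of 18 into 6 positive parts is chosen by placing 5 dividers among the 17 gaps between 18 units: C(17,5) = 6188.

6188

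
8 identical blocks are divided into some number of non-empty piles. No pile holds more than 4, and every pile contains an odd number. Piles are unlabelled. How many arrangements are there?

Enumerating:
3, 3, 1, 1
3, 1, 1, 1, 1, 1
1, 1, 1, 1, 1, 1, 1, 1

3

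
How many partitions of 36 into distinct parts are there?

Systematic enumeration (by largest part, then next-largest, …) yields 668.

668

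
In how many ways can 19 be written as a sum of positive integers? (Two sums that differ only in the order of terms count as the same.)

490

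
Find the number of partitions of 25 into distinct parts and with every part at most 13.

There are 87 such partitions.

87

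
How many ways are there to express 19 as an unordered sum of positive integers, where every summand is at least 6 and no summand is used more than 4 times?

6

Listing the qualifying partitions of 19:
19
13,6
12,7
11,8
10,9
7,6,6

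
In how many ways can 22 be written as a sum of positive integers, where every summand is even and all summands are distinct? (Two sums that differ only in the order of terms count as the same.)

The partitions of 22 that satisfy the conditions:
22
20, 2
18, 4
16, 6
16, 4, 2
14, 8
14, 6, 2
12, 10
12, 8, 2
12, 6, 4
10, 8, 4
10, 6, 4, 2

12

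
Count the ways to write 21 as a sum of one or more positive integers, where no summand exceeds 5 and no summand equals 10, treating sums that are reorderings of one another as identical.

Counting exhaustively, 221 partitions satisfy the conditions.

221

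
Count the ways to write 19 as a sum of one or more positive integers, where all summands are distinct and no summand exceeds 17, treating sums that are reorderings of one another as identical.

A partial list (first 12 by largest part):
17,2
16,3
16,2,1
15,4
15,3,1
14,5
14,4,1
14,3,2
13,6
13,5,1
13,4,2
13,3,2,1
…and 40 more, for 52 total.

52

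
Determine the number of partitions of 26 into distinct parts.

Systematic enumeration (by largest part, then next-largest, …) yields 165.

165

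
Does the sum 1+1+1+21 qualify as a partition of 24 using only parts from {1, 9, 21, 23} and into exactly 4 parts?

Yes

The parts sum to 24, and the condition 'each summand belongs to {1, 9, 21, 23}' holds; the condition 'there are exactly 4 summands' holds.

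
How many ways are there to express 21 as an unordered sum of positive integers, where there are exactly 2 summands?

10

Enumerating:
20,1
19,2
18,3
17,4
16,5
15,6
14,7
13,8
12,9
11,10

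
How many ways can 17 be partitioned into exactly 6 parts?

44

A partial list (first 12 by largest part):
1 + 1 + 1 + 1 + 1 + 12
1 + 1 + 1 + 1 + 2 + 11
1 + 1 + 1 + 1 + 3 + 10
1 + 1 + 1 + 2 + 2 + 10
1 + 1 + 1 + 1 + 4 + 9
1 + 1 + 1 + 2 + 3 + 9
1 + 1 + 2 + 2 + 2 + 9
1 + 1 + 1 + 1 + 5 + 8
1 + 1 + 1 + 2 + 4 + 8
1 + 1 + 1 + 3 + 3 + 8
1 + 1 + 2 + 2 + 3 + 8
1 + 2 + 2 + 2 + 2 + 8
…and 32 more, for 44 total.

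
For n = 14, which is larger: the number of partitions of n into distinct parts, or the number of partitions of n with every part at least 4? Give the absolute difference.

Partitions of 14 into distinct parts: 22.
Partitions of 14 with every part at least 4: 7.
|22 − 7| = 15.

15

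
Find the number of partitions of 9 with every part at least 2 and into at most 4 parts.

They are:
9
7,2
6,3
5,4
5,2,2
4,3,2
3,3,3
3,2,2,2
That's 8 in total.

8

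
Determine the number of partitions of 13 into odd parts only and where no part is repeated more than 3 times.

9

Listing the qualifying partitions of 13:
13
1, 1, 11
1, 3, 9
1, 5, 7
3, 3, 7
1, 1, 1, 3, 7
3, 5, 5
1, 1, 1, 5, 5
1, 1, 3, 3, 5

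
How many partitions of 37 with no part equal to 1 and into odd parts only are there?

Systematic enumeration (by largest part, then next-largest, …) yields 92.

92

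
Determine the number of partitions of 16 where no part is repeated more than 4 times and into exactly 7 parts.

20

They are:
8+2+2+1+1+1+1
7+3+2+1+1+1+1
7+2+2+2+1+1+1
6+4+2+1+1+1+1
6+3+3+1+1+1+1
6+3+2+2+1+1+1
6+2+2+2+2+1+1
5+5+2+1+1+1+1
5+4+3+1+1+1+1
5+4+2+2+1+1+1
5+3+3+2+1+1+1
5+3+2+2+2+1+1
4+4+4+1+1+1+1
4+4+3+2+1+1+1
4+4+2+2+2+1+1
4+3+3+3+1+1+1
4+3+3+2+2+1+1
4+3+2+2+2+2+1
3+3+3+3+2+1+1
3+3+3+2+2+2+1
Counting gives 20.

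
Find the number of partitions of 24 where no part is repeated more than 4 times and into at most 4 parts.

169

Counting exhaustively, 169 partitions satisfy the conditions.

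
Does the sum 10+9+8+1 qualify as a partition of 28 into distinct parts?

The parts sum to 28, and the condition 'all summands are distinct' holds.

Yes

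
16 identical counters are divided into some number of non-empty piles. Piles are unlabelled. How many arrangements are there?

231

A full systematic count gives 231.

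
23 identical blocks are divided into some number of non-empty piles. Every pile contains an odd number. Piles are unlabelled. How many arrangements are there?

Counting exhaustively, 104 partitions satisfy the conditions.

104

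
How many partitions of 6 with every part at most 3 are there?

The partitions of 6 that satisfy the conditions:
3, 3
1, 2, 3
1, 1, 1, 3
2, 2, 2
1, 1, 2, 2
1, 1, 1, 1, 2
1, 1, 1, 1, 1, 1
That's 7 in total.

7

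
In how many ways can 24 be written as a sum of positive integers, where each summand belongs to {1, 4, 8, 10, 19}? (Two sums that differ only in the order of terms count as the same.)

There are too many to list fully; the first 12 (by largest part) are:
19, 4, 1
19, 1, 1, 1, 1, 1
10, 10, 4
10, 10, 1, 1, 1, 1
10, 8, 4, 1, 1
10, 8, 1, 1, 1, 1, 1, 1
10, 4, 4, 4, 1, 1
10, 4, 4, 1, 1, 1, 1, 1, 1
10, 4, 1, 1, 1, 1, 1, 1, 1, 1, 1, 1
10, 1, 1, 1, 1, 1, 1, 1, 1, 1, 1, 1, 1, 1, 1
8, 8, 8
8, 8, 4, 4
…and 14 more, for 26 total.

26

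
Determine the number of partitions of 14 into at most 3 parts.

24

Listing the qualifying partitions of 14:
14
1+13
2+12
1+1+12
3+11
1+2+11
4+10
1+3+10
2+2+10
5+9
1+4+9
2+3+9
6+8
1+5+8
2+4+8
3+3+8
7+7
1+6+7
2+5+7
3+4+7
2+6+6
3+5+6
4+4+6
4+5+5
Counting gives 24.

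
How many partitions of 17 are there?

297

A full systematic count gives 297.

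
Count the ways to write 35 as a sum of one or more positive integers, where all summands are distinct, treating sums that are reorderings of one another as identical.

585

There are 585 such partitions.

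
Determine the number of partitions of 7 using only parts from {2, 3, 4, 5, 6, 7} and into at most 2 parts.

Listing the qualifying partitions of 7:
7
5,2
4,3

3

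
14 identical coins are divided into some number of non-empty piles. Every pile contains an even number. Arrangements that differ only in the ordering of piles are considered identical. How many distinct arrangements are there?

Listing the qualifying partitions of 14:
14
12 + 2
10 + 4
10 + 2 + 2
8 + 6
8 + 4 + 2
8 + 2 + 2 + 2
6 + 6 + 2
6 + 4 + 4
6 + 4 + 2 + 2
6 + 2 + 2 + 2 + 2
4 + 4 + 4 + 2
4 + 4 + 2 + 2 + 2
4 + 2 + 2 + 2 + 2 + 2
2 + 2 + 2 + 2 + 2 + 2 + 2
That's 15 in total.

15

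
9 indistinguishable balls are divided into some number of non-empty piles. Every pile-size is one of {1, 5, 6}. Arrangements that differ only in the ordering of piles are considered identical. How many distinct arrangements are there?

3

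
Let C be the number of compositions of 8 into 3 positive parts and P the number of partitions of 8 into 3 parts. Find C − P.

16

Compositions: C(7,2) = 21.
Partitions of 8 into exactly 3 parts: 5.
Difference: 21 − 5 = 16.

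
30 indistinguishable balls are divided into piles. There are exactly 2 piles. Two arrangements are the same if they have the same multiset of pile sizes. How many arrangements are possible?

15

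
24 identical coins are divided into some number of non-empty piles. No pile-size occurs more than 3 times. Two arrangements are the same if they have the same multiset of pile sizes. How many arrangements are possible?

722

Direct enumeration gives 722 partitions.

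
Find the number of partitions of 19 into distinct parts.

A partial list (first 12 by largest part):
19
18 + 1
17 + 2
16 + 3
16 + 2 + 1
15 + 4
15 + 3 + 1
14 + 5
14 + 4 + 1
14 + 3 + 2
13 + 6
13 + 5 + 1
…and 42 more, for 54 total.

54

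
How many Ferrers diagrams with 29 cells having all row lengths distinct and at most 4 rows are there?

165

Counting exhaustively, 165 partitions satisfy the conditions.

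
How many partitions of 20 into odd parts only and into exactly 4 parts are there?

Listing the qualifying partitions of 20:
17, 1, 1, 1
15, 3, 1, 1
13, 5, 1, 1
13, 3, 3, 1
11, 7, 1, 1
11, 5, 3, 1
11, 3, 3, 3
9, 9, 1, 1
9, 7, 3, 1
9, 5, 5, 1
9, 5, 3, 3
7, 7, 5, 1
7, 7, 3, 3
7, 5, 5, 3
5, 5, 5, 5

15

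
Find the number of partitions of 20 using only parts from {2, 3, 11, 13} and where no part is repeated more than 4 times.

4

Listing the qualifying partitions of 20:
13,3,2,2
11,3,3,3
11,3,2,2,2
3,3,3,3,2,2,2,2
Counting gives 4.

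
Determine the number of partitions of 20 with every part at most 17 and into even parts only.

40

A partial list (first 12 by largest part):
16, 4
16, 2, 2
14, 6
14, 4, 2
14, 2, 2, 2
12, 8
12, 6, 2
12, 4, 4
12, 4, 2, 2
12, 2, 2, 2, 2
10, 10
10, 8, 2
…and 28 more, for 40 total.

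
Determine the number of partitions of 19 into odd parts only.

A partial list (first 12 by largest part):
19
17 + 1 + 1
15 + 3 + 1
15 + 1 + 1 + 1 + 1
13 + 5 + 1
13 + 3 + 3
13 + 3 + 1 + 1 + 1
13 + 1 + 1 + 1 + 1 + 1 + 1
11 + 7 + 1
11 + 5 + 3
11 + 5 + 1 + 1 + 1
11 + 3 + 3 + 1 + 1
…and 42 more, for 54 total.

54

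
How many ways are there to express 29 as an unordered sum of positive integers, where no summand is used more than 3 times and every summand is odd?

88

Counting exhaustively, 88 partitions satisfy the conditions.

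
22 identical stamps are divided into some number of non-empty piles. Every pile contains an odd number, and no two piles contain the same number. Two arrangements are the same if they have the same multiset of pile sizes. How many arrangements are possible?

8

The partitions of 22 that satisfy the conditions:
21,1
19,3
17,5
15,7
13,9
13,5,3,1
11,7,3,1
9,7,5,1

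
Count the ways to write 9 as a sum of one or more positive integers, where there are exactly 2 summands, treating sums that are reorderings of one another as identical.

4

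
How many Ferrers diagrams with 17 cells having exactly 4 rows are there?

39

There are too many to list fully; the first 12 (by largest part) are:
14 + 1 + 1 + 1
13 + 2 + 1 + 1
12 + 3 + 1 + 1
12 + 2 + 2 + 1
11 + 4 + 1 + 1
11 + 3 + 2 + 1
11 + 2 + 2 + 2
10 + 5 + 1 + 1
10 + 4 + 2 + 1
10 + 3 + 3 + 1
10 + 3 + 2 + 2
9 + 6 + 1 + 1
…and 27 more, for 39 total.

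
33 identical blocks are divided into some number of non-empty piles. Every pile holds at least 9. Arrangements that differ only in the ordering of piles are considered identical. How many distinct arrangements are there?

16

Listing the qualifying partitions of 33:
33
24,9
23,10
22,11
21,12
20,13
19,14
18,15
17,16
15,9,9
14,10,9
13,11,9
13,10,10
12,12,9
12,11,10
11,11,11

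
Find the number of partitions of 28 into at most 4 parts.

249

Enumerating by decreasing first part gives 249 partitions in all.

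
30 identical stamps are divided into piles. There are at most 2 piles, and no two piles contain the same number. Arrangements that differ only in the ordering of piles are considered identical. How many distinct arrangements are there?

The partitions of 30 that satisfy the conditions:
30
29+1
28+2
27+3
26+4
25+5
24+6
23+7
22+8
21+9
20+10
19+11
18+12
17+13
16+14
That's 15 in total.

15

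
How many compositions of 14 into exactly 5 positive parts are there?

Equivalently, choose which 4 of the 13 gaps become plus signs: C(13,4) = 715.

715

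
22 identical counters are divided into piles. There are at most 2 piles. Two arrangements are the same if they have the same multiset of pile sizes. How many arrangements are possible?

Listing the qualifying partitions of 22:
22
21+1
20+2
19+3
18+4
17+5
16+6
15+7
14+8
13+9
12+10
11+11

12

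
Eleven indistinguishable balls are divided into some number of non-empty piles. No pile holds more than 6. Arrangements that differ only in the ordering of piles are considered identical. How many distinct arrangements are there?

A partial list (first 12 by largest part):
5 + 6
1 + 4 + 6
2 + 3 + 6
1 + 1 + 3 + 6
1 + 2 + 2 + 6
1 + 1 + 1 + 2 + 6
1 + 1 + 1 + 1 + 1 + 6
1 + 5 + 5
2 + 4 + 5
1 + 1 + 4 + 5
3 + 3 + 5
1 + 2 + 3 + 5
…and 32 more, for 44 total.

44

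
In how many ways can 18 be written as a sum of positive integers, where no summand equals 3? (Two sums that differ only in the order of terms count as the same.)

209

Direct enumeration gives 209 partitions.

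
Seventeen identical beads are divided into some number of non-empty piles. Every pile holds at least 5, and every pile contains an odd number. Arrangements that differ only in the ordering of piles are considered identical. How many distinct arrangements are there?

2

Listing the qualifying partitions of 17:
17
5+5+7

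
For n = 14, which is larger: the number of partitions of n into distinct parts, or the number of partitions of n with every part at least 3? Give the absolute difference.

Partitions of 14 into distinct parts: 22.
Partitions of 14 with every part at least 3: 13.
|22 − 13| = 9.

9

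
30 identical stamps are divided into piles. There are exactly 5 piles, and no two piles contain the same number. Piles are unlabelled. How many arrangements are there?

A full systematic count gives 84.

84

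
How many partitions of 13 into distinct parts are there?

18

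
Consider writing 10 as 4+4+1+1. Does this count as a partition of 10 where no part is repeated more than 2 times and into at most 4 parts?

Yes

The parts sum to 10, and the condition 'no summand is used more than 2 times' holds; the condition 'there are at most 4 summands' holds.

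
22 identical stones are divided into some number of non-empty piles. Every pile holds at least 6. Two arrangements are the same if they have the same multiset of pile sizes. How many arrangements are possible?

11

Listing the qualifying partitions of 22:
22
16 + 6
15 + 7
14 + 8
13 + 9
12 + 10
11 + 11
10 + 6 + 6
9 + 7 + 6
8 + 8 + 6
8 + 7 + 7
Counting gives 11.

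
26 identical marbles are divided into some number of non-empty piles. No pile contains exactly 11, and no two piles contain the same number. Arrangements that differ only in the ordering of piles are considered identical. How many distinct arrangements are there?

140

Systematic enumeration (by largest part, then next-largest, …) yields 140.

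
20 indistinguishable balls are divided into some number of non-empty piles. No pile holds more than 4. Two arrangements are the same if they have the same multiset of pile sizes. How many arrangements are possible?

108

Systematic enumeration (by largest part, then next-largest, …) yields 108.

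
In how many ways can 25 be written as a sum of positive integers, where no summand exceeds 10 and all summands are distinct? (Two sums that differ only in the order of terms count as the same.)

A partial list (first 12 by largest part):
10,9,6
10,9,5,1
10,9,4,2
10,9,3,2,1
10,8,7
10,8,6,1
10,8,5,2
10,8,4,3
10,8,4,2,1
10,7,6,2
10,7,5,3
10,7,5,2,1
…and 27 more, for 39 total.

39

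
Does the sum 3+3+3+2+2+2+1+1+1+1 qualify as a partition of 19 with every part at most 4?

Yes

The parts sum to 19, and the condition 'no summand exceeds 4' holds.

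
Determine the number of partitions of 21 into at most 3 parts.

48

A partial list (first 12 by largest part):
21
20+1
19+2
19+1+1
18+3
18+2+1
17+4
17+3+1
17+2+2
16+5
16+4+1
16+3+2
…and 36 more, for 48 total.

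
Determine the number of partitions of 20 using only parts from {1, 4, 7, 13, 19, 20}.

17

The partitions of 20 that satisfy the conditions:
20
19, 1
13, 7
13, 4, 1, 1, 1
13, 1, 1, 1, 1, 1, 1, 1
7, 7, 4, 1, 1
7, 7, 1, 1, 1, 1, 1, 1
7, 4, 4, 4, 1
7, 4, 4, 1, 1, 1, 1, 1
7, 4, 1, 1, 1, 1, 1, 1, 1, 1, 1
7, 1, 1, 1, 1, 1, 1, 1, 1, 1, 1, 1, 1, 1
4, 4, 4, 4, 4
4, 4, 4, 4, 1, 1, 1, 1
4, 4, 4, 1, 1, 1, 1, 1, 1, 1, 1
4, 4, 1, 1, 1, 1, 1, 1, 1, 1, 1, 1, 1, 1
4, 1, 1, 1, 1, 1, 1, 1, 1, 1, 1, 1, 1, 1, 1, 1, 1
1, 1, 1, 1, 1, 1, 1, 1, 1, 1, 1, 1, 1, 1, 1, 1, 1, 1, 1, 1
That's 17 in total.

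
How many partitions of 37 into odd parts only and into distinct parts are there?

35

A partial list (first 12 by largest part):
37
1,3,33
1,5,31
1,7,29
3,5,29
1,9,27
3,7,27
1,11,25
3,9,25
5,7,25
1,13,23
3,11,23
…and 23 more, for 35 total.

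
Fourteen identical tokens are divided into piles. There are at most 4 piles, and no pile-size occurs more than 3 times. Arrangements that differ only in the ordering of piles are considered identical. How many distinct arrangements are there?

47

A partial list (first 12 by largest part):
14
13 + 1
12 + 2
12 + 1 + 1
11 + 3
11 + 2 + 1
11 + 1 + 1 + 1
10 + 4
10 + 3 + 1
10 + 2 + 2
10 + 2 + 1 + 1
9 + 5
…and 35 more, for 47 total.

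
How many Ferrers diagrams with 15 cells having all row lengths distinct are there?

A partial list (first 12 by largest part):
15
14, 1
13, 2
12, 3
12, 2, 1
11, 4
11, 3, 1
10, 5
10, 4, 1
10, 3, 2
9, 6
9, 5, 1
…and 15 more, for 27 total.

27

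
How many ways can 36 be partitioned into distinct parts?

Counting exhaustively, 668 partitions satisfy the conditions.

668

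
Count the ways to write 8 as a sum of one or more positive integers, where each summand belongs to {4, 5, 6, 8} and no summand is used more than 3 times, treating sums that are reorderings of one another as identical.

The partitions of 8 that satisfy the conditions:
8
4,4
Counting gives 2.

2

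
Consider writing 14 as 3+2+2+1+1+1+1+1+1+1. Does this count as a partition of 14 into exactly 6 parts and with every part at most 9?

The parts sum to 14, and the condition 'there are exactly 6 summands' is violated.

No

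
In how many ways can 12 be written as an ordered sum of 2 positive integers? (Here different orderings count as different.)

11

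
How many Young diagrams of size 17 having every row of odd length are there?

38

A partial list (first 12 by largest part):
17
15 + 1 + 1
13 + 3 + 1
13 + 1 + 1 + 1 + 1
11 + 5 + 1
11 + 3 + 3
11 + 3 + 1 + 1 + 1
11 + 1 + 1 + 1 + 1 + 1 + 1
9 + 7 + 1
9 + 5 + 3
9 + 5 + 1 + 1 + 1
9 + 3 + 3 + 1 + 1
…and 26 more, for 38 total.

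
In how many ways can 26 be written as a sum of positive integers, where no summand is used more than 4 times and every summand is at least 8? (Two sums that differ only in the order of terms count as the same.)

9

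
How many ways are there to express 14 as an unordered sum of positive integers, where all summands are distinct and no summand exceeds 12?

20

They are:
2 + 12
3 + 11
1 + 2 + 11
4 + 10
1 + 3 + 10
5 + 9
1 + 4 + 9
2 + 3 + 9
6 + 8
1 + 5 + 8
2 + 4 + 8
1 + 2 + 3 + 8
1 + 6 + 7
2 + 5 + 7
3 + 4 + 7
1 + 2 + 4 + 7
3 + 5 + 6
1 + 2 + 5 + 6
1 + 3 + 4 + 6
2 + 3 + 4 + 5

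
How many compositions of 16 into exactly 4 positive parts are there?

455

Place 3 bars in the 15 internal gaps of a row of 16 dots: C(15,3) = 455.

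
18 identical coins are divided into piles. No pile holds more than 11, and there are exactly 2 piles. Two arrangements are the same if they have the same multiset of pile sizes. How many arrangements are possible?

3

Listing the qualifying partitions of 18:
7, 11
8, 10
9, 9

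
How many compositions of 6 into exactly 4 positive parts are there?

Equivalently, choose which 3 of the 5 gaps become plus signs: C(5,3) = 10.

10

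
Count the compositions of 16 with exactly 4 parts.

A composition of 16 into 4 positive parts is chosen by placing 3 dividers among the 15 gaps between 16 units: C(15,3) = 455.

455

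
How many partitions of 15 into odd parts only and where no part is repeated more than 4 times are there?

16

The partitions of 15 that satisfy the conditions:
15
13,1,1
11,3,1
11,1,1,1,1
9,5,1
9,3,3
9,3,1,1,1
7,7,1
7,5,3
7,5,1,1,1
7,3,3,1,1
5,5,5
5,5,3,1,1
5,3,3,3,1
5,3,3,1,1,1,1
3,3,3,3,1,1,1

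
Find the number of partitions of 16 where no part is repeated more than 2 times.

89

Direct enumeration gives 89 partitions.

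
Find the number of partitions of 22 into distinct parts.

Direct enumeration gives 89 partitions.

89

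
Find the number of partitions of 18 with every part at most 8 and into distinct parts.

14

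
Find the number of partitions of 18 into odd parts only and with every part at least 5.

Enumerating:
5, 13
7, 11
9, 9
Counting gives 3.

3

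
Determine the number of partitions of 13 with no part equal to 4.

A full systematic count gives 71.

71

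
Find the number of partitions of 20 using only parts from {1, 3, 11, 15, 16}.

Enumerating:
16+3+1
16+1+1+1+1
15+3+1+1
15+1+1+1+1+1
11+3+3+3
11+3+3+1+1+1
11+3+1+1+1+1+1+1
11+1+1+1+1+1+1+1+1+1
3+3+3+3+3+3+1+1
3+3+3+3+3+1+1+1+1+1
3+3+3+3+1+1+1+1+1+1+1+1
3+3+3+1+1+1+1+1+1+1+1+1+1+1
3+3+1+1+1+1+1+1+1+1+1+1+1+1+1+1
3+1+1+1+1+1+1+1+1+1+1+1+1+1+1+1+1+1
1+1+1+1+1+1+1+1+1+1+1+1+1+1+1+1+1+1+1+1

15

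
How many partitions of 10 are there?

42

A partial list (first 12 by largest part):
10
9+1
8+2
8+1+1
7+3
7+2+1
7+1+1+1
6+4
6+3+1
6+2+2
6+2+1+1
6+1+1+1+1
…and 30 more, for 42 total.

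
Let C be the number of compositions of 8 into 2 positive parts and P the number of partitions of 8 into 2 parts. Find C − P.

Ordered (compositions into 2 parts): C(7,1) = 7.
Partitions of 8 into exactly 2 parts: 4.
Difference: 7 − 4 = 3.

3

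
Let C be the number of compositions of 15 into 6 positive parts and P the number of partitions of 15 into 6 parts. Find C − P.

1976

Ordered (compositions into 6 parts): C(14,5) = 2002.
Partitions of 15 into exactly 6 parts: 26.
Difference: 2002 − 26 = 1976.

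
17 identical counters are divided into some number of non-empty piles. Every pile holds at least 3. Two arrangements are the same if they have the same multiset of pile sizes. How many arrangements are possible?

Listing the qualifying partitions of 17:
17
14+3
13+4
12+5
11+6
11+3+3
10+7
10+4+3
9+8
9+5+3
9+4+4
8+6+3
8+5+4
8+3+3+3
7+7+3
7+6+4
7+5+5
7+4+3+3
6+6+5
6+5+3+3
6+4+4+3
5+5+4+3
5+4+4+4
5+3+3+3+3
4+4+3+3+3
That's 25 in total.

25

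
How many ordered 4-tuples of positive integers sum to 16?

455

A composition of 16 into 4 positive parts is chosen by placing 3 dividers among the 15 gaps between 16 units: C(15,3) = 455.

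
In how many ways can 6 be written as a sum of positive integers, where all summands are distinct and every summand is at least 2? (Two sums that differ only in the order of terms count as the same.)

They are:
6
4+2

2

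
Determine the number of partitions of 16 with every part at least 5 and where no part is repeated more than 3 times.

6

Enumerating:
16
5 + 11
6 + 10
7 + 9
8 + 8
5 + 5 + 6
That's 6 in total.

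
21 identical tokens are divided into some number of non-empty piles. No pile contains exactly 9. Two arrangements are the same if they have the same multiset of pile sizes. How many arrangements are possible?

715

A full systematic count gives 715.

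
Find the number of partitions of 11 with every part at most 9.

54

A partial list (first 12 by largest part):
9+2
9+1+1
8+3
8+2+1
8+1+1+1
7+4
7+3+1
7+2+2
7+2+1+1
7+1+1+1+1
6+5
6+4+1
…and 42 more, for 54 total.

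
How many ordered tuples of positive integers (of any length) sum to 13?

4096

The number of compositions of n is 2^(n−1); here 2^12 = 4096.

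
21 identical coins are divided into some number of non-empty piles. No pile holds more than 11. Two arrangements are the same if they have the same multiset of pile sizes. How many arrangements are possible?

There are 695 such partitions.

695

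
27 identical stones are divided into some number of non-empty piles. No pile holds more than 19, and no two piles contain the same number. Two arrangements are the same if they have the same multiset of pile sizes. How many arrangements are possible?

173

Counting exhaustively, 173 partitions satisfy the conditions.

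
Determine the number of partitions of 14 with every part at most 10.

There are 128 such partitions.

128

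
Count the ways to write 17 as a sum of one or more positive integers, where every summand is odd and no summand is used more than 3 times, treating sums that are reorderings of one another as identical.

Enumerating:
17
15+1+1
13+3+1
11+5+1
11+3+3
11+3+1+1+1
9+7+1
9+5+3
9+5+1+1+1
9+3+3+1+1
7+7+3
7+7+1+1+1
7+5+5
7+5+3+1+1
7+3+3+3+1
5+5+5+1+1
5+5+3+3+1
5+3+3+3+1+1+1
That's 18 in total.

18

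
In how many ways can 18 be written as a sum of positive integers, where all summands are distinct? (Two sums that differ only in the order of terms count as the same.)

46

A partial list (first 12 by largest part):
18
1, 17
2, 16
3, 15
1, 2, 15
4, 14
1, 3, 14
5, 13
1, 4, 13
2, 3, 13
6, 12
1, 5, 12
…and 34 more, for 46 total.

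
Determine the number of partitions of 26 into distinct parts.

Counting exhaustively, 165 partitions satisfy the conditions.

165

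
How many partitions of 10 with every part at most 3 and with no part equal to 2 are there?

4

Listing the qualifying partitions of 10:
3 + 3 + 3 + 1
3 + 3 + 1 + 1 + 1 + 1
3 + 1 + 1 + 1 + 1 + 1 + 1 + 1
1 + 1 + 1 + 1 + 1 + 1 + 1 + 1 + 1 + 1
That's 4 in total.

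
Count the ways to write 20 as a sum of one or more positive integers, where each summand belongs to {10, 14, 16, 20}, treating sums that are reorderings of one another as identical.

2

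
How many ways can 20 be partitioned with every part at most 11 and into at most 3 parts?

Enumerating:
11 + 9
11 + 8 + 1
11 + 7 + 2
11 + 6 + 3
11 + 5 + 4
10 + 10
10 + 9 + 1
10 + 8 + 2
10 + 7 + 3
10 + 6 + 4
10 + 5 + 5
9 + 9 + 2
9 + 8 + 3
9 + 7 + 4
9 + 6 + 5
8 + 8 + 4
8 + 7 + 5
8 + 6 + 6
7 + 7 + 6

19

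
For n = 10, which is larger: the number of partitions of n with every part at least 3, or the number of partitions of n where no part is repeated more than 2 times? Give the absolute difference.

17

Partitions of 10 with every part at least 3: 5.
Partitions of 10 where no part is repeated more than 2 times: 22.
|5 − 22| = 17.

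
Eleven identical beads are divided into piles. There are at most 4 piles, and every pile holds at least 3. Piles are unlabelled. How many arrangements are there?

6

They are:
11
8 + 3
7 + 4
6 + 5
5 + 3 + 3
4 + 4 + 3
Counting gives 6.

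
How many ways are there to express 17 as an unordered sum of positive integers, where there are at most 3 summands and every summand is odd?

Listing the qualifying partitions of 17:
17
1,1,15
1,3,13
1,5,11
3,3,11
1,7,9
3,5,9
3,7,7
5,5,7
That's 9 in total.

9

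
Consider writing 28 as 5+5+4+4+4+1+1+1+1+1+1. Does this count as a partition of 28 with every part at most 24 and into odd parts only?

The parts sum to 28, and the condition 'every summand is odd' is violated.

No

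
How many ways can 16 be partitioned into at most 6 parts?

136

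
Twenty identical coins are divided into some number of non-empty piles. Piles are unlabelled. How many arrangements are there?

627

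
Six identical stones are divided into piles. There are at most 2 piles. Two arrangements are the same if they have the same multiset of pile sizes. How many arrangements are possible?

Listing the qualifying partitions of 6:
6
5, 1
4, 2
3, 3
That's 4 in total.

4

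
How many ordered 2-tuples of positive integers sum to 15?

14

A composition of 15 into 2 positive parts is chosen by placing 1 dividers among the 14 gaps between 15 units: C(14,1) = 14.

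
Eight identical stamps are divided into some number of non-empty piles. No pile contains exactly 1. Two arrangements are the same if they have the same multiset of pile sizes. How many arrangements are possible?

Listing the qualifying partitions of 8:
8
2, 6
3, 5
4, 4
2, 2, 4
2, 3, 3
2, 2, 2, 2
Counting gives 7.

7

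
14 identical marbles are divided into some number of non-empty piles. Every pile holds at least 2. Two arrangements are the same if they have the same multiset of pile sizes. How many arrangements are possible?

There are too many to list fully; the first 12 (by largest part) are:
14
12, 2
11, 3
10, 4
10, 2, 2
9, 5
9, 3, 2
8, 6
8, 4, 2
8, 3, 3
8, 2, 2, 2
7, 7
…and 22 more, for 34 total.

34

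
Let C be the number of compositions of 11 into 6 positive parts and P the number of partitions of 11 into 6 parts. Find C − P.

Ordered (compositions into 6 parts): C(10,5) = 252.
Unordered (partitions into 6 parts): 7.
Difference: 252 − 7 = 245.

245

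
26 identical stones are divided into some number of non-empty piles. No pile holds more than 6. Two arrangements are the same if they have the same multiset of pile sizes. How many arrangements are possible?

A full systematic count gives 709.

709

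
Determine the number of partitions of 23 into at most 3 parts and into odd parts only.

15

They are:
23
1 + 1 + 21
1 + 3 + 19
1 + 5 + 17
3 + 3 + 17
1 + 7 + 15
3 + 5 + 15
1 + 9 + 13
3 + 7 + 13
5 + 5 + 13
1 + 11 + 11
3 + 9 + 11
5 + 7 + 11
5 + 9 + 9
7 + 7 + 9
That's 15 in total.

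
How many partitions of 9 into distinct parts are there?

Listing the qualifying partitions of 9:
9
8, 1
7, 2
6, 3
6, 2, 1
5, 4
5, 3, 1
4, 3, 2

8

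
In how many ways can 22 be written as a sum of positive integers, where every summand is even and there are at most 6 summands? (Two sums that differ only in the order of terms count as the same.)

There are too many to list fully; the first 12 (by largest part) are:
22
20+2
18+4
18+2+2
16+6
16+4+2
16+2+2+2
14+8
14+6+2
14+4+4
14+4+2+2
14+2+2+2+2
…and 32 more, for 44 total.

44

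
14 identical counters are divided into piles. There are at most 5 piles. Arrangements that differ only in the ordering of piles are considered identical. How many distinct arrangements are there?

There are too many to list fully; the first 12 (by largest part) are:
14
13+1
12+2
12+1+1
11+3
11+2+1
11+1+1+1
10+4
10+3+1
10+2+2
10+2+1+1
10+1+1+1+1
…and 58 more, for 70 total.

70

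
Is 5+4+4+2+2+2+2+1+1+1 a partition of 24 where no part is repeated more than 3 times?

No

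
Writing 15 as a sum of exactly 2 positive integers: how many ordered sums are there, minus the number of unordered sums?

Compositions: C(14,1) = 14.
Partitions of 15 into exactly 2 parts: 7.
Difference: 14 − 7 = 7.

7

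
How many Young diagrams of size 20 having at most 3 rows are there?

There are too many to list fully; the first 12 (by largest part) are:
20
1 + 19
2 + 18
1 + 1 + 18
3 + 17
1 + 2 + 17
4 + 16
1 + 3 + 16
2 + 2 + 16
5 + 15
1 + 4 + 15
2 + 3 + 15
…and 32 more, for 44 total.

44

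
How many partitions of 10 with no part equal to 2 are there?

20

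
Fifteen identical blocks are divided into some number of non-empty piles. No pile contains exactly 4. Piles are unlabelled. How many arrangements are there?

Counting exhaustively, 120 partitions satisfy the conditions.

120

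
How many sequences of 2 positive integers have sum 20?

A composition of 20 into 2 positive parts is chosen by placing 1 dividers among the 19 gaps between 20 units: C(19,1) = 19.

19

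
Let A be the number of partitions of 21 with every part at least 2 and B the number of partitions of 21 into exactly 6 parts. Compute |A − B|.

Partitions of 21 with every part at least 2: 165.
Partitions of 21 into exactly 6 parts: 110.
|165 − 110| = 55.

55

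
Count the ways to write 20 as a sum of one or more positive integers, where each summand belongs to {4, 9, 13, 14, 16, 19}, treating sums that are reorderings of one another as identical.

2

They are:
16, 4
4, 4, 4, 4, 4
That's 2 in total.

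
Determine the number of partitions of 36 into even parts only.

385

There are 385 such partitions.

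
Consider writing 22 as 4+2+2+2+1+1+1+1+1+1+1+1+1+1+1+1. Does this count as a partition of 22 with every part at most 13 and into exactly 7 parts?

The parts sum to 22, and the condition 'there are exactly 7 summands' is violated.

No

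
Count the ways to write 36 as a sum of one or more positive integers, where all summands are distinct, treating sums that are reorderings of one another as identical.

668

Direct enumeration gives 668 partitions.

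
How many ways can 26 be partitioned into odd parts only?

A full systematic count gives 165.

165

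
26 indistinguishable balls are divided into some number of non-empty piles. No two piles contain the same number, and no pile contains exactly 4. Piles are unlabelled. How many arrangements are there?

107

A full systematic count gives 107.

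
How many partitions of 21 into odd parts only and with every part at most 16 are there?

72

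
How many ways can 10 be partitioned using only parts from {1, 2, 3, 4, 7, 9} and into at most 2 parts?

The partitions of 10 that satisfy the conditions:
9, 1
7, 3
Counting gives 2.

2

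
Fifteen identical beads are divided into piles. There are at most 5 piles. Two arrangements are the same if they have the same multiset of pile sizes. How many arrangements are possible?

84

Counting exhaustively, 84 partitions satisfy the conditions.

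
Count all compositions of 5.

16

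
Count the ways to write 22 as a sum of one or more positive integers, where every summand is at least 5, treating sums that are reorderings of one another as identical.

Enumerating:
22
17, 5
16, 6
15, 7
14, 8
13, 9
12, 10
12, 5, 5
11, 11
11, 6, 5
10, 7, 5
10, 6, 6
9, 8, 5
9, 7, 6
8, 8, 6
8, 7, 7
7, 5, 5, 5
6, 6, 5, 5

18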